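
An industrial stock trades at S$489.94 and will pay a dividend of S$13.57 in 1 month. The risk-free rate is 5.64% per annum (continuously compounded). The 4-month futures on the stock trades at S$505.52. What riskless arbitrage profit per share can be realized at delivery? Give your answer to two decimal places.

PV(dividends) I = 13.57·e^(−0.0564·1/12) = 13.5064
Fair futures F* = (S − I)·e^(rT) = (489.94 − 13.5064)·e^0.018800 = 476.4336 × 1.018978 = 485.4754
Market S$505.52 > fair 485.4754: forward overpriced → cash-and-carry (borrow at r, buy the stock and collect the dividends, short the forward).
Profit at T = |F_mkt − F*| = |505.52 − 485.4754| = S$20.04 per share

S$20.04 per share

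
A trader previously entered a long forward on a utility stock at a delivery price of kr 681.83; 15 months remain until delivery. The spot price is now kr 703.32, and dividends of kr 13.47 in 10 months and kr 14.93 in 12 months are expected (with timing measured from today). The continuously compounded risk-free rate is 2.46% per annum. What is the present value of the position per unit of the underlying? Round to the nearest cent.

PV(remaining dividends) I = 13.47·e^(−0.0246·10/12) + 14.93·e^(−0.0246·12/12) = 27.7639
Current forward F = (S − I)·e^(rT) = (703.32 − 27.7639)·e^(0.0246·15/12) = 675.5561 × 1.031228 = 696.6524
Value (long) = (F − K)·e^(−rT) = (696.6524 − 681.83) × 0.969718 = 14.3735
Value = kr 14.37

kr 14.37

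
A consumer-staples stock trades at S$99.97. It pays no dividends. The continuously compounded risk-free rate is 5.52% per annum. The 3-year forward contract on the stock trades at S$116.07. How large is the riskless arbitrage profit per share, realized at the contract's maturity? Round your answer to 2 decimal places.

S$1.90 per share

Fair forward: F* = S·e^(carry·T), with carry = r = 0.0552
F* = 99.97 · e^(0.0552 × 3) = 99.97 · e^0.165600 = 99.97 × 1.180101 = S$117.9747
Market S$116.07 < fair S$117.9747: forward underpriced → reverse cash-and-carry (short spot, go long the forward).
At maturity, profit = |F_mkt − F*| = |116.07 − 117.9747| = S$1.90 per share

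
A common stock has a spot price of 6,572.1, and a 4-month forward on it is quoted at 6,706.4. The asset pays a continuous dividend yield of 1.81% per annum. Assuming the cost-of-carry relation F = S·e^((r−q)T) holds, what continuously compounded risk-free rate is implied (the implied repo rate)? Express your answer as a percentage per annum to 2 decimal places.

7.88%

From F = S·e^((r−q)T): (r − q) = ln(F/S)/T
ln(6706.4/6572.1) = ln(1.020435) = 0.020229
(r − q) = 0.020229 / (4/12) = 0.060687
r = ln(F/S)/T + q = 0.060687 + 0.0181 = 0.078787
r = 7.88%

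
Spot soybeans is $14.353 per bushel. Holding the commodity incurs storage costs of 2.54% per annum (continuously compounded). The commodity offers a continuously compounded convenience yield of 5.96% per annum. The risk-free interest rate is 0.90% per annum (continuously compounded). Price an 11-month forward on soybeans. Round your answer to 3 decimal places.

$14.025 per bushel

Net carry = r + u − y = 0.0090 + 0.0254 − 0.0596 = -0.0252
F = S·e^((r+u−y)T) = 14.353 · e^(-0.0252 × 11/12) = 14.353 · e^-0.023100
= 14.353 × 0.977165 = $14.025 per bushel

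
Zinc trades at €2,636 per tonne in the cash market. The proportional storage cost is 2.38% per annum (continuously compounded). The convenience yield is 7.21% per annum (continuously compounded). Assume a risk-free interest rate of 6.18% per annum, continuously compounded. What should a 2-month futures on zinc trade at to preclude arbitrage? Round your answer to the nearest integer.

€2,642 per tonne

Net carry = r + u − y = 0.0618 + 0.0238 − 0.0721 = 0.0135
F = S·e^((r+u−y)T) = 2636 · e^(0.0135 × 2/12) = 2636 · e^0.002250
= 2636 × 1.002253 = €2,642 per tonne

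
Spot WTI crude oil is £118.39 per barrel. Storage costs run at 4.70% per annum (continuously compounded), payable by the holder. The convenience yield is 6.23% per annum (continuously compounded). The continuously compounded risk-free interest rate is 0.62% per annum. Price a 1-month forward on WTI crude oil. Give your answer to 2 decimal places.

£118.30 per barrel

Net carry = r + u − y = 0.0062 + 0.0470 − 0.0623 = -0.0091
F = S·e^((r+u−y)T) = 118.39 · e^(-0.0091 × 1/12) = 118.39 · e^-0.000758
= 118.39 × 0.999242 = £118.30 per barrel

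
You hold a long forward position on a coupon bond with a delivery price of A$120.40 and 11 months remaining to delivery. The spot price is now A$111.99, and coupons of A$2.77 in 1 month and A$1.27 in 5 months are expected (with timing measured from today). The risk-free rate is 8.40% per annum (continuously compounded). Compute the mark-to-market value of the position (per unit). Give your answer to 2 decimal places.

-A$3.46

PV(remaining coupons) I = 2.77·e^(−0.0840·1/12) + 1.27·e^(−0.0840·5/12) = 3.9770
Current forward F = (S − I)·e^(rT) = (111.99 − 3.9770)·e^(0.0840·11/12) = 108.0130 × 1.080042 = 116.6586
Value (long) = (F − K)·e^(−rT) = (116.6586 − 120.40) × 0.925890 = -3.4641
Value = -A$3.46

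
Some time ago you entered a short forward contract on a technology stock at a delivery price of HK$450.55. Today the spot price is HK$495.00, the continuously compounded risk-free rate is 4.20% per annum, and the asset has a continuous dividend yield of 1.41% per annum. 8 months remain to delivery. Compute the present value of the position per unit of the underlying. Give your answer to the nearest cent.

Current fair forward for the remaining 8 months: F = S·e^((r − q)·T), (r − q) = 0.0420 − 0.0141 = 0.0279
F = 495.00 · e^(0.0279 × 8/12) = 495.00 × 1.018774 = 504.2931
Value of long forward = (F − K)·e^(−rT) = (504.2931 − 450.55) · e^(−0.0420·8/12)
= 53.7431 × 0.972388 = 52.26
Short position value = −(long value) = -HK$52.26

-HK$52.26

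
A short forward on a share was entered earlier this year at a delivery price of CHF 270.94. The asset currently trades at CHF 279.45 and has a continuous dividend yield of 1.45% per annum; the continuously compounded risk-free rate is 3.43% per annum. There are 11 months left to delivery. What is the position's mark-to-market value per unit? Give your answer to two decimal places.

-CHF 13.21

Current fair forward for the remaining 11 months: F = S·e^((r − q)·T), (r − q) = 0.0343 − 0.0145 = 0.0198
F = 279.45 · e^(0.0198 × 11/12) = 279.45 × 1.018316 = 284.5684
Value of long forward = (F − K)·e^(−rT) = (284.5684 − 270.94) · e^(−0.0343·11/12)
= 13.6284 × 0.969047 = 13.21
Short position value = −(long value) = -CHF 13.21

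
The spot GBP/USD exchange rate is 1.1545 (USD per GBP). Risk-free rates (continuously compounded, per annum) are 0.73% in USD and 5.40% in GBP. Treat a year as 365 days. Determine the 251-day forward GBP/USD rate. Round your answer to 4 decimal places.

F = S·e^((r_USD − r_GBP)T) = 1.1545 · e^((0.0073 − 0.0540) × 251/365)
= 1.1545 · e^-0.032114 = 1.1545 × 0.968396
F = 1.1180 USD per GBP

1.1180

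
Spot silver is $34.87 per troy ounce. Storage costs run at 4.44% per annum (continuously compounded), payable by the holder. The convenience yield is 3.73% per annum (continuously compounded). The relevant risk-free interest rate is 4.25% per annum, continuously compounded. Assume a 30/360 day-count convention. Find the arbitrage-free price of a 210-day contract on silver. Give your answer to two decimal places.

$35.89 per troy ounce

Net carry = r + u − y = 0.0425 + 0.0444 − 0.0373 = 0.0496
F = S·e^((r+u−y)T) = 34.87 · e^(0.0496 × 210/360) = 34.87 · e^0.028933
= 34.87 × 1.029356 = $35.89 per troy ounce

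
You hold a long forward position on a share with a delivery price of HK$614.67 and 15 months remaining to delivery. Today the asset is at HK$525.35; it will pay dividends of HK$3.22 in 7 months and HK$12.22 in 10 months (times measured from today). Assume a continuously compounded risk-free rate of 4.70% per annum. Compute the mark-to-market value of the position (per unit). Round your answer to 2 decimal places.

PV(remaining dividends) I = 3.22·e^(−0.0470·7/12) + 12.22·e^(−0.0470·10/12) = 14.8836
Current forward F = (S − I)·e^(rT) = (525.35 − 14.8836)·e^(0.0470·15/12) = 510.4664 × 1.060510 = 541.3547
Value (long) = (F − K)·e^(−rT) = (541.3547 − 614.67) × 0.942942 = -69.1321
Value = -HK$69.13

-HK$69.13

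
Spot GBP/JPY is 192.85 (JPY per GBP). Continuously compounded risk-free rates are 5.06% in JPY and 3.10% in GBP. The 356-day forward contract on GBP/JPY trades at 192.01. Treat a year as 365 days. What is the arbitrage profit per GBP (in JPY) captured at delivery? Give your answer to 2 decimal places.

4.56 per GBP (in JPY)

Fair forward: F* = S·e^(carry·T), with carry = (r_JPY − r_GBP) = 0.0506 − 0.0310 = 0.0196
F* = 192.85 · e^(0.0196 × 356/365) = 192.85 · e^0.019117 = 192.85 × 1.019301 = 196.5722
Market 192.01 < fair 196.5722: forward underpriced → reverse cash-and-carry (short spot, go long the forward).
At maturity, profit = |F_mkt − F*| = |192.01 − 196.5722| = 4.56 per GBP (in JPY)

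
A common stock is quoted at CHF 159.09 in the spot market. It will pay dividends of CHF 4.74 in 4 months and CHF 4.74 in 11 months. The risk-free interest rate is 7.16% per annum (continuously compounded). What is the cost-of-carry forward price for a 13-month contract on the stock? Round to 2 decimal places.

CHF 162.12

PV(dividends) I = 4.74·e^(−0.0716·4/12) + 4.74·e^(−0.0716·11/12)
I = 4.6282 + 4.4389 = 9.0671
F = (S − I)·e^(rT) = (159.09 − 9.0671) · e^(0.0716·13/12)
= 150.0229 · e^0.077567 = 150.0229 × 1.080655 = CHF 162.12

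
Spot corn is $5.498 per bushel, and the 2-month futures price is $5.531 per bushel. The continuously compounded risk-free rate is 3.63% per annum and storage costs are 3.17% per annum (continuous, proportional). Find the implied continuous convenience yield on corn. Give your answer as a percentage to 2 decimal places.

F = S·e^((r+u−y)T) ⇒ (r+u−y) = ln(F/S)/T
ln(5.531/5.498) = 0.005984; /T ⇒ 0.035904
y = r + u − ln(F/S)/T = 0.0363 + 0.0317 − 0.035904 = 0.032096
y = 3.21%

3.21%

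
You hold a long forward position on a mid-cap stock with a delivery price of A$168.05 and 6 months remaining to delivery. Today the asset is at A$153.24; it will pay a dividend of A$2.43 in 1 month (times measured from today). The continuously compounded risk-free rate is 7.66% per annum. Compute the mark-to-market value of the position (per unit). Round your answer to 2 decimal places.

-A$10.91

PV(remaining dividends) I = 2.43·e^(−0.0766·1/12) = 2.4145
Current forward F = (S − I)·e^(rT) = (153.24 − 2.4145)·e^(0.0766·6/12) = 150.8255 × 1.039043 = 156.7142
Value (long) = (F − K)·e^(−rT) = (156.7142 − 168.05) × 0.962424 = -10.9098
Value = -A$10.91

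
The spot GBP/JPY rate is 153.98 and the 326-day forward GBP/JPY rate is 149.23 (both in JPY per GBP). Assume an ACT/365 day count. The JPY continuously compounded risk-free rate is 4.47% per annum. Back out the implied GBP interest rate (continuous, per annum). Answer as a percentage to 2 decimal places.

7.98%

F = S·e^((r_JPY − r_GBP)T) ⇒ r_GBP = r_JPY − ln(F/S)/T
ln(149.23/153.98) = -0.031334; /(326/365) = -0.035083
r_GBP = 0.0447 + 0.035083 = 0.079783
r_GBP = 7.98%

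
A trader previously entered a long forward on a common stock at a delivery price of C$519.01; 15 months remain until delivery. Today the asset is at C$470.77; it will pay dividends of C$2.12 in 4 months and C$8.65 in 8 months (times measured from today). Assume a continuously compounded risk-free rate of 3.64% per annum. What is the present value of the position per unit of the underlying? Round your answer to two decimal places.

PV(remaining dividends) I = 2.12·e^(−0.0364·4/12) + 8.65·e^(−0.0364·8/12) = 10.5371
Current forward F = (S − I)·e^(rT) = (470.77 − 10.5371)·e^(0.0364·15/12) = 460.2329 × 1.046551 = 481.6572
Value (long) = (F − K)·e^(−rT) = (481.6572 − 519.01) × 0.955520 = -35.6913
Value = -C$35.69

-C$35.69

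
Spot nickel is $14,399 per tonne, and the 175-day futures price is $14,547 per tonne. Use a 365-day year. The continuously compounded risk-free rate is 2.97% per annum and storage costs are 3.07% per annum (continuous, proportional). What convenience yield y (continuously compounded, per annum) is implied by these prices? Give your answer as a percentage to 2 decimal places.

F = S·e^((r+u−y)T) ⇒ (r+u−y) = ln(F/S)/T
ln(14547/14399) = 0.010226; /T ⇒ 0.021329
y = r + u − ln(F/S)/T = 0.0297 + 0.0307 − 0.021329 = 0.039071
y = 3.91%

3.91%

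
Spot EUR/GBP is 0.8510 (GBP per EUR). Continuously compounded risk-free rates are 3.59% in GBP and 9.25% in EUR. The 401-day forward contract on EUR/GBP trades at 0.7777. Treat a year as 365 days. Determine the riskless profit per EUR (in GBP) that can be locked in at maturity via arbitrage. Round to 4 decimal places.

0.0220 per EUR (in GBP)

Fair forward: F* = S·e^(carry·T), with carry = (r_GBP − r_EUR) = 0.0359 − 0.0925 = -0.0566
F* = 0.8510 · e^(-0.0566 × 401/365) = 0.8510 · e^-0.062182 = 0.8510 × 0.939712 = 0.7997
Market 0.7777 < fair 0.7997: forward underpriced → reverse cash-and-carry (short spot, go long the forward).
At maturity, profit = |F_mkt − F*| = |0.7777 − 0.7997| = 0.0220 per EUR (in GBP)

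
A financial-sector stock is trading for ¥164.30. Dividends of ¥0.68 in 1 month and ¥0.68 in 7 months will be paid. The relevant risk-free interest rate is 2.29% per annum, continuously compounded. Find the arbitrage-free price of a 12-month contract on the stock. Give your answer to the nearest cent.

¥166.72

PV(dividends) I = 0.68·e^(−0.0229·1/12) + 0.68·e^(−0.0229·7/12)
I = 0.6787 + 0.6710 = 1.3497
F = (S − I)·e^(rT) = (164.30 − 1.3497) · e^(0.0229·12/12)
= 162.9503 · e^0.022900 = 162.9503 × 1.023164 = ¥166.72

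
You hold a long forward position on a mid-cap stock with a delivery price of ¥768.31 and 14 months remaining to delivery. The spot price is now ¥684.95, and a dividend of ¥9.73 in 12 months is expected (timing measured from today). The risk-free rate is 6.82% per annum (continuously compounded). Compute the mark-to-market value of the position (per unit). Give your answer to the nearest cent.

-¥33.69

PV(remaining dividends) I = 9.73·e^(−0.0682·12/12) = 9.0885
Current forward F = (S − I)·e^(rT) = (684.95 − 9.0885)·e^(0.0682·14/12) = 675.8615 × 1.082818 = 731.8350
Value (long) = (F − K)·e^(−rT) = (731.8350 − 768.31) × 0.923516 = -33.6852
Value = -¥33.69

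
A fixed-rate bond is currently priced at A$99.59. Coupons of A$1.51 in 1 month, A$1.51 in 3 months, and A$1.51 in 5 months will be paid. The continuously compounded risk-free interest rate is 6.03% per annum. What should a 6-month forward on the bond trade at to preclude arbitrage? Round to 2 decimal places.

A$98.04

PV(coupons) I = 1.51·e^(−0.0603·1/12) + 1.51·e^(−0.0603·3/12) + 1.51·e^(−0.0603·5/12)
I = 1.5024 + 1.4874 + 1.4725 = 4.4623
F = (S − I)·e^(rT) = (99.59 − 4.4623) · e^(0.0603·6/12)
= 95.1277 · e^0.030150 = 95.1277 × 1.030609 = A$98.04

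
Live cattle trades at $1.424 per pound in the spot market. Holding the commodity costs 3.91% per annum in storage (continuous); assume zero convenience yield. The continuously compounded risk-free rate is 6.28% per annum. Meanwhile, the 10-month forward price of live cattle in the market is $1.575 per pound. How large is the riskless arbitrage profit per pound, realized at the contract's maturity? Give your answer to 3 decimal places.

$0.025 per pound

Fair forward: F* = S·e^(carry·T), with carry = (r + u) = 0.0628 + 0.0391 = 0.1019
F* = 1.424 · e^(0.1019 × 10/12) = 1.424 · e^0.084917 = 1.424 × 1.088627 = $1.5502
Market $1.575 > fair $1.5502: forward overpriced → cash-and-carry (buy spot, short the forward).
At maturity, profit = |F_mkt − F*| = |1.575 − 1.5502| = $0.025 per pound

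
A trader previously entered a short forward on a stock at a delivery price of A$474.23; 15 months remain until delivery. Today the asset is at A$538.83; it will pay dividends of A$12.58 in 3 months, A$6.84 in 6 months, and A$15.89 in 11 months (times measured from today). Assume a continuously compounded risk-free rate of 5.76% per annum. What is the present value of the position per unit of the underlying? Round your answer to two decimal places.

PV(remaining dividends) I = 12.58·e^(−0.0576·3/12) + 6.84·e^(−0.0576·6/12) + 15.89·e^(−0.0576·11/12) = 34.1187
Current forward F = (S − I)·e^(rT) = (538.83 − 34.1187)·e^(0.0576·15/12) = 504.7113 × 1.074655 = 542.3905
Value (long) = (F − K)·e^(−rT) = (542.3905 − 474.23) × 0.930531 = 63.4255
Short position value = −(long value) = -A$63.43

-A$63.43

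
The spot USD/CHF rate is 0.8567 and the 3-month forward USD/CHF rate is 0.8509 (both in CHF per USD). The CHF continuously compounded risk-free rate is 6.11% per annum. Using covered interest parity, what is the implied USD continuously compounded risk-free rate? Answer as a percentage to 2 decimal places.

8.83%

F = S·e^((r_CHF − r_USD)T) ⇒ r_USD = r_CHF − ln(F/S)/T
ln(0.8509/0.8567) = -0.006793; /(3/12) = -0.027172
r_USD = 0.0611 + 0.027172 = 0.088272
r_USD = 8.83%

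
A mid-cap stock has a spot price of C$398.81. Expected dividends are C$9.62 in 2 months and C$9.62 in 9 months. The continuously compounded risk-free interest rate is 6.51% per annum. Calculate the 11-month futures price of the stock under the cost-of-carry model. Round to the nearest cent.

PV(dividends) I = 9.62·e^(−0.0651·2/12) + 9.62·e^(−0.0651·9/12)
I = 9.5162 + 9.1616 = 18.6778
F = (S − I)·e^(rT) = (398.81 − 18.6778) · e^(0.0651·11/12)
= 380.1322 · e^0.059675 = 380.1322 × 1.061492 = C$403.51

C$403.51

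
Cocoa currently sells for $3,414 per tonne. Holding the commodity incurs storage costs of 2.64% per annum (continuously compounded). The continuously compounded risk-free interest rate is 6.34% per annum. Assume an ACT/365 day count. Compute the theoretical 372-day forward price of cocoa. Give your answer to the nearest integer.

Net carry = r + u − y = 0.0634 + 0.0264 − 0.0000 = 0.0898
F = S·e^((r+u−y)T) = 3414 · e^(0.0898 × 372/365) = 3414 · e^0.091522
= 3414 × 1.095841 = $3,741 per tonne

$3,741 per tonne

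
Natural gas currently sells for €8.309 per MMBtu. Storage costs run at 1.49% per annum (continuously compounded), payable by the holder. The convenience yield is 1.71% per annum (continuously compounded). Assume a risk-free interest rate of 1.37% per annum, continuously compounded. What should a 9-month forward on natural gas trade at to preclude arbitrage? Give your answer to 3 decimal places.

€8.381 per MMBtu

Net carry = r + u − y = 0.0137 + 0.0149 − 0.0171 = 0.0115
F = S·e^((r+u−y)T) = 8.309 · e^(0.0115 × 9/12) = 8.309 · e^0.008625
= 8.309 × 1.008662 = €8.381 per MMBtu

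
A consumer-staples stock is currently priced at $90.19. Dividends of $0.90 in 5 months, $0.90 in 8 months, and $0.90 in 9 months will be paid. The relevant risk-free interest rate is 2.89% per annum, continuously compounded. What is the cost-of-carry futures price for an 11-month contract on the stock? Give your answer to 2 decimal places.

$89.89

PV(dividends) I = 0.90·e^(−0.0289·5/12) + 0.90·e^(−0.0289·8/12) + 0.90·e^(−0.0289·9/12)
I = 0.8892 + 0.8828 + 0.8807 = 2.6527
F = (S − I)·e^(rT) = (90.19 − 2.6527) · e^(0.0289·11/12)
= 87.5373 · e^0.026492 = 87.5373 × 1.026846 = $89.89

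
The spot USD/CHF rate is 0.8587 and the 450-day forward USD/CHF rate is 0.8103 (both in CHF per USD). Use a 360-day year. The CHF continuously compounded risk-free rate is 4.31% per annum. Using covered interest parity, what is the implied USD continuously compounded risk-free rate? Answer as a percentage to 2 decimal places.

8.95%

F = S·e^((r_CHF − r_USD)T) ⇒ r_USD = r_CHF − ln(F/S)/T
ln(0.8103/0.8587) = -0.058015; /(450/360) = -0.046412
r_USD = 0.0431 + 0.046412 = 0.089512
r_USD = 8.95%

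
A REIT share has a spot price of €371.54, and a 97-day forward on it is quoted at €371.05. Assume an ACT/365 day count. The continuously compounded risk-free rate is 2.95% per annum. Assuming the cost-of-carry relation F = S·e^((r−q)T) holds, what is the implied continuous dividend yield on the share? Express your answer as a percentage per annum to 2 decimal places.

From F = S·e^((r−q)T): (r − q) = ln(F/S)/T
ln(371.05/371.54) = ln(0.998681) = -0.001320
(r − q) = -0.001320 / (97/365) = -0.004967
q = r − ln(F/S)/T = 0.0295 + 0.004967 = 0.034467
q = 3.45%

3.45%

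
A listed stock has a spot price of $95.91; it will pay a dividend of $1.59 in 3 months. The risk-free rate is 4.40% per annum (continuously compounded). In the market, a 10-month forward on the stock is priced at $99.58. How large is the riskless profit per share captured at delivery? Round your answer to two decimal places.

PV(dividends) I = 1.59·e^(−0.0440·3/12) = 1.5726
Fair forward F* = (S − I)·e^(rT) = (95.91 − 1.5726)·e^0.036667 = 94.3374 × 1.037348 = 97.8607
Market $99.58 > fair 97.8607: forward overpriced → cash-and-carry (borrow at r, buy the stock and collect the dividends, short the forward).
Profit at T = |F_mkt − F*| = |99.58 − 97.8607| = $1.72 per share

$1.72 per share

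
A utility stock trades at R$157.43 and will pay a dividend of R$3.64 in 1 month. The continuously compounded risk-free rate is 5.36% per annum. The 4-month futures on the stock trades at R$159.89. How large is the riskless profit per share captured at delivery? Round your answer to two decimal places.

PV(dividends) I = 3.64·e^(−0.0536·1/12) = 3.6238
Fair futures F* = (S − I)·e^(rT) = (157.43 − 3.6238)·e^0.017867 = 153.8062 × 1.018028 = 156.5790
Market R$159.89 > fair 156.5790: forward overpriced → cash-and-carry (borrow at r, buy the stock and collect the dividends, short the forward).
Profit at T = |F_mkt − F*| = |159.89 − 156.5790| = R$3.31 per share

R$3.31 per share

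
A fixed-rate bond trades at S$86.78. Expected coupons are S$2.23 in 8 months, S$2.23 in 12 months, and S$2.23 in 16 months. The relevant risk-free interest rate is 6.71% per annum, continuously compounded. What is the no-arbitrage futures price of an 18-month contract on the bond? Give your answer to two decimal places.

S$89.05

PV(coupons) I = 2.23·e^(−0.0671·8/12) + 2.23·e^(−0.0671·12/12) + 2.23·e^(−0.0671·16/12)
I = 2.1324 + 2.0853 + 2.0392 = 6.2569
F = (S − I)·e^(rT) = (86.78 − 6.2569) · e^(0.0671·18/12)
= 80.5231 · e^0.100650 = 80.5231 × 1.105890 = S$89.05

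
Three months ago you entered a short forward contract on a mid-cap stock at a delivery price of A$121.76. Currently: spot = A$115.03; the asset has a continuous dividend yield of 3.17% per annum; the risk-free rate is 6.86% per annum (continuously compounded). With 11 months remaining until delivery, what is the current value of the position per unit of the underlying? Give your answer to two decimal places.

Current fair forward for the remaining 11 months: F = S·e^((r − q)·T), (r − q) = 0.0686 − 0.0317 = 0.0369
F = 115.03 · e^(0.0369 × 11/12) = 115.03 × 1.034404 = 118.9875
Value of long forward = (F − K)·e^(−rT) = (118.9875 − 121.76) · e^(−0.0686·11/12)
= -2.7725 × 0.939053 = -2.60
Short position value = −(long value) = A$2.60

A$2.60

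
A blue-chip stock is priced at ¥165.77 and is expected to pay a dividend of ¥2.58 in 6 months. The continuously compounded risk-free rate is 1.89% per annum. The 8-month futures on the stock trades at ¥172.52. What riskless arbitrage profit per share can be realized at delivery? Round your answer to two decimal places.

¥7.24 per share

PV(dividends) I = 2.58·e^(−0.0189·6/12) = 2.5557
Fair futures F* = (S − I)·e^(rT) = (165.77 − 2.5557)·e^0.012600 = 163.2143 × 1.012680 = 165.2839
Market ¥172.52 > fair 165.2839: forward overpriced → cash-and-carry (borrow at r, buy the stock and collect the dividends, short the forward).
Profit at T = |F_mkt − F*| = |172.52 − 165.2839| = ¥7.24 per share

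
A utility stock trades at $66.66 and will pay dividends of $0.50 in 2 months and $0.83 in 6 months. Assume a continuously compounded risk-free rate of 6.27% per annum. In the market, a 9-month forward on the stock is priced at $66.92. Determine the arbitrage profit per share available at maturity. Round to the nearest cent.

PV(dividends) I = 0.50·e^(−0.0627·2/12) + 0.83·e^(−0.0627·6/12) = 1.2992
Fair forward F* = (S − I)·e^(rT) = (66.66 − 1.2992)·e^0.047025 = 65.3608 × 1.048148 = 68.5078
Market $66.92 < fair 68.5078: forward underpriced → reverse cash-and-carry (short the stock, invest proceeds at r, pay the dividends, go long the forward).
Profit at T = |F_mkt − F*| = |66.92 − 68.5078| = $1.59 per share

$1.59 per share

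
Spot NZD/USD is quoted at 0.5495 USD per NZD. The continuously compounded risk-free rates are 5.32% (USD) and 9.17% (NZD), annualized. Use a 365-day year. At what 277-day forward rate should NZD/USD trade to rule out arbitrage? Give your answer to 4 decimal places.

F = S·e^((r_USD − r_NZD)T) = 0.5495 · e^((0.0532 − 0.0917) × 277/365)
= 0.5495 · e^-0.029218 = 0.5495 × 0.971205
F = 0.5337 USD per NZD

0.5337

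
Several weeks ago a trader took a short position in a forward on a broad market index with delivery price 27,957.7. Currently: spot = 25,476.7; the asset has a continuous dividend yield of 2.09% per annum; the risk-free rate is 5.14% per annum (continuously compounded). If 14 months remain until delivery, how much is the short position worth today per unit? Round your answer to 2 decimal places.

Current fair forward for the remaining 14 months: F = S·e^((r − q)·T), (r − q) = 0.0514 − 0.0209 = 0.0305
F = 25476.7 · e^(0.0305 × 14/12) = 25476.7 × 1.03622400 = 26399.5680
Value of long forward = (F − K)·e^(−rT) = (26399.5680 − 27957.7) · e^(−0.0514·14/12)
= -1558.1320 × 0.94179593 = -1467.44
Short position value = −(long value) = 1467.44

1467.44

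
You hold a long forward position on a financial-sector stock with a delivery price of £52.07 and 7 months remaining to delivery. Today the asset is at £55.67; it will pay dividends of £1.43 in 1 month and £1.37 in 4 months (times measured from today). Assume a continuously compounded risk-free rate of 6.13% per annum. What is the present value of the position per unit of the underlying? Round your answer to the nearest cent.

PV(remaining dividends) I = 1.43·e^(−0.0613·1/12) + 1.37·e^(−0.0613·4/12) = 2.7650
Current forward F = (S − I)·e^(rT) = (55.67 − 2.7650)·e^(0.0613·7/12) = 52.9050 × 1.036405 = 54.8310
Value (long) = (F − K)·e^(−rT) = (54.8310 − 52.07) × 0.964873 = 2.6640
Value = £2.66

£2.66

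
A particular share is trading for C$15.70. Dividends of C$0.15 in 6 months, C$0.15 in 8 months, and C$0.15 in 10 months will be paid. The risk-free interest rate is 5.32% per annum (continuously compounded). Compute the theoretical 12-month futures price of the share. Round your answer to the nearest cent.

PV(dividends) I = 0.15·e^(−0.0532·6/12) + 0.15·e^(−0.0532·8/12) + 0.15·e^(−0.0532·10/12)
I = 0.1461 + 0.1448 + 0.1435 = 0.4344
F = (S − I)·e^(rT) = (15.70 − 0.4344) · e^(0.0532·12/12)
= 15.2656 · e^0.053200 = 15.2656 × 1.054641 = C$16.10

C$16.10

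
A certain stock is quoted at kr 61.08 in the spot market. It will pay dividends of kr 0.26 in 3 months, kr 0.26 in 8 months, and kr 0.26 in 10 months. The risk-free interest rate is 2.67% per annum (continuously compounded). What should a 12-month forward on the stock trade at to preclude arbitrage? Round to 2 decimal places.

kr 61.94

PV(dividends) I = 0.26·e^(−0.0267·3/12) + 0.26·e^(−0.0267·8/12) + 0.26·e^(−0.0267·10/12)
I = 0.2583 + 0.2554 + 0.2543 = 0.7680
F = (S − I)·e^(rT) = (61.08 − 0.7680) · e^(0.0267·12/12)
= 60.3120 · e^0.026700 = 60.3120 × 1.027060 = kr 61.94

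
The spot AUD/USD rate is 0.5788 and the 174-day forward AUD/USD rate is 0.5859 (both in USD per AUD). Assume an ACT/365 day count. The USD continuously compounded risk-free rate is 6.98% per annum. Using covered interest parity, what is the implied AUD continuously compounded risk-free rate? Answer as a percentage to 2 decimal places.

4.42%

F = S·e^((r_USD − r_AUD)T) ⇒ r_AUD = r_USD − ln(F/S)/T
ln(0.5859/0.5788) = 0.012192; /(174/365) = 0.025575
r_AUD = 0.0698 − 0.025575 = 0.044225
r_AUD = 4.42%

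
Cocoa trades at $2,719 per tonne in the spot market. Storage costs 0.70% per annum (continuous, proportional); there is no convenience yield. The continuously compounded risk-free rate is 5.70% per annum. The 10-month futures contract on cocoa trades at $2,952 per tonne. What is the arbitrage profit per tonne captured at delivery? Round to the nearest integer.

$84 per tonne

Fair futures: F* = S·e^(carry·T), with carry = (r + u) = 0.0570 + 0.0070 = 0.0640
F* = 2719 · e^(0.0640 × 10/12) = 2719 · e^0.053333 = 2719 × 1.054781 = $2867.9495
Market $2952 > fair $2867.9495: forward overpriced → cash-and-carry (buy spot, short the forward).
At maturity, profit = |F_mkt − F*| = |2952 − 2867.9495| = $84 per tonne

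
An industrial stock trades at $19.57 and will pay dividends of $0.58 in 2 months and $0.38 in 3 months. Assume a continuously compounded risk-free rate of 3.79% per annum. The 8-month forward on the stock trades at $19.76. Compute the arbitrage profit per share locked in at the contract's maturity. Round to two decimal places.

PV(dividends) I = 0.58·e^(−0.0379·2/12) + 0.38·e^(−0.0379·3/12) = 0.9528
Fair forward F* = (S − I)·e^(rT) = (19.57 − 0.9528)·e^0.025267 = 18.6172 × 1.025589 = 19.0936
Market $19.76 > fair 19.0936: forward overpriced → cash-and-carry (borrow at r, buy the stock and collect the dividends, short the forward).
Profit at T = |F_mkt − F*| = |19.76 − 19.0936| = $0.67 per share

$0.67 per share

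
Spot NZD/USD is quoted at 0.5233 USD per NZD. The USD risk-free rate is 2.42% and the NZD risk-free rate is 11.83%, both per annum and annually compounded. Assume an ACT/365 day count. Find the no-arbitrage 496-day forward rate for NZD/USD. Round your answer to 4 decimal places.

By covered interest parity, F = S · (1+r_USD)^T / (1+r_NZD)^T
= 0.5233 × 1.033028 / 1.164089 = 0.5233 × 0.887413
F = 0.4644 USD per NZD

0.4644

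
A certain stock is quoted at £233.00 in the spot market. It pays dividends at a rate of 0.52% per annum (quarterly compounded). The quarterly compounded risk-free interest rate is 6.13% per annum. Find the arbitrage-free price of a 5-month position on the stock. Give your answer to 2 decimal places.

£238.46

F = S · (1+r/4)^(4T) / (1+q/4)^(4T)
= 233.00 × 1.025672 / 1.002168 = 233.00 × 1.023453
F = £238.46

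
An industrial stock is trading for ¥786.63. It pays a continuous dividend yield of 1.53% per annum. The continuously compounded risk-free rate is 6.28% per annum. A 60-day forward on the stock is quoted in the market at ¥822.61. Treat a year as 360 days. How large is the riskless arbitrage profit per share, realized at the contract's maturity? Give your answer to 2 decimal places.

Fair forward: F* = S·e^(carry·T), with carry = (r − q) = 0.0628 − 0.0153 = 0.0475
F* = 786.63 · e^(0.0475 × 60/360) = 786.63 · e^0.007917 = 786.63 × 1.007948 = ¥792.8821
Market ¥822.61 > fair ¥792.8821: forward overpriced → cash-and-carry (buy spot, short the forward).
At maturity, profit = |F_mkt − F*| = |822.61 − 792.8821| = ¥29.73 per share

¥29.73 per share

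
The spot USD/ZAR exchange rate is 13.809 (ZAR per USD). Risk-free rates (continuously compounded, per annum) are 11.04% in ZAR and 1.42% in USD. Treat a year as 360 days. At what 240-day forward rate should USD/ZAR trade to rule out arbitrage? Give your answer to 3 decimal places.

14.724

F = S·e^((r_ZAR − r_USD)T) = 13.809 · e^((0.1104 − 0.0142) × 240/360)
= 13.809 · e^0.064133 = 13.809 × 1.066234
F = 14.724 ZAR per USD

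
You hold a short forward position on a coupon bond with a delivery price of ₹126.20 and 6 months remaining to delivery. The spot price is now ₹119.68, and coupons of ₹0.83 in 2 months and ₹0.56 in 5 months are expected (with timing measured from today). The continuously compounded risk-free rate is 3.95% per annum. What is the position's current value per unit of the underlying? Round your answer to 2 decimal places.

₹5.43

PV(remaining coupons) I = 0.83·e^(−0.0395·2/12) + 0.56·e^(−0.0395·5/12) = 1.3754
Current forward F = (S − I)·e^(rT) = (119.68 − 1.3754)·e^(0.0395·6/12) = 118.3046 × 1.019946 = 120.6643
Value (long) = (F − K)·e^(−rT) = (120.6643 − 126.20) × 0.980444 = -5.4274
Short position value = −(long value) = ₹5.43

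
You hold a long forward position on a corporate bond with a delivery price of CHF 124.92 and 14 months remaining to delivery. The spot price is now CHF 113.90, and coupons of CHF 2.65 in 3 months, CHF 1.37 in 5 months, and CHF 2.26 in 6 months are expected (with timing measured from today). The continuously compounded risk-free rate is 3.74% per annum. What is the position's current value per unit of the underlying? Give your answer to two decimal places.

PV(remaining coupons) I = 2.65·e^(−0.0374·3/12) + 1.37·e^(−0.0374·5/12) + 2.26·e^(−0.0374·6/12) = 6.1923
Current forward F = (S − I)·e^(rT) = (113.90 − 6.1923)·e^(0.0374·14/12) = 107.7077 × 1.044599 = 112.5114
Value (long) = (F − K)·e^(−rT) = (112.5114 − 124.92) × 0.957305 = -11.8788
Value = -CHF 11.88

-CHF 11.88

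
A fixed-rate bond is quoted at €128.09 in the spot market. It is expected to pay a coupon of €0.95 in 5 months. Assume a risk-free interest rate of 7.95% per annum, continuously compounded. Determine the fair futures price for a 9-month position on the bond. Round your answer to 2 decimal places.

PV(coupons) I = 0.95·e^(−0.0795·5/12)
I = 0.9190
F = (S − I)·e^(rT) = (128.09 − 0.9190) · e^(0.0795·9/12)
= 127.1710 · e^0.059625 = 127.1710 × 1.061438 = €134.98

€134.98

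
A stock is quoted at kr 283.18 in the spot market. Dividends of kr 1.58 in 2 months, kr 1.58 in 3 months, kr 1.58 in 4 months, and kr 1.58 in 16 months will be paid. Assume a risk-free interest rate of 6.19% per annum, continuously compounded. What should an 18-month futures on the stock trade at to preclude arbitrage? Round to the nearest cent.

kr 304.01

PV(dividends) I = 1.58·e^(−0.0619·2/12) + 1.58·e^(−0.0619·3/12) + 1.58·e^(−0.0619·4/12) + 1.58·e^(−0.0619·16/12)
I = 1.5638 + 1.5557 + 1.5477 + 1.4548 = 6.1220
F = (S − I)·e^(rT) = (283.18 − 6.1220) · e^(0.0619·18/12)
= 277.0580 · e^0.092850 = 277.0580 × 1.097297 = kr 304.01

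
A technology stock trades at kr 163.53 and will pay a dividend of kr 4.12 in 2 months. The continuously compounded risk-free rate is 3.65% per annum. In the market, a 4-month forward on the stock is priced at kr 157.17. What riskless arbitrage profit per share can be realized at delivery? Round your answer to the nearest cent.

kr 4.22 per share

PV(dividends) I = 4.12·e^(−0.0365·2/12) = 4.0950
Fair forward F* = (S − I)·e^(rT) = (163.53 − 4.0950)·e^0.012167 = 159.4350 × 1.012241 = 161.3866
Market kr 157.17 < fair 161.3866: forward underpriced → reverse cash-and-carry (short the stock, invest proceeds at r, pay the dividends, go long the forward).
Profit at T = |F_mkt − F*| = |157.17 − 161.3866| = kr 4.22 per share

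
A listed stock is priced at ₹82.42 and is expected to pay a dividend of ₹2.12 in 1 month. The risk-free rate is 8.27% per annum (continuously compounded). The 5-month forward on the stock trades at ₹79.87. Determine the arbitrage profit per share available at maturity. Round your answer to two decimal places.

PV(dividends) I = 2.12·e^(−0.0827·1/12) = 2.1054
Fair forward F* = (S − I)·e^(rT) = (82.42 − 2.1054)·e^0.034458 = 80.3146 × 1.035059 = 83.1303
Market ₹79.87 < fair 83.1303: forward underpriced → reverse cash-and-carry (short the stock, invest proceeds at r, pay the dividends, go long the forward).
Profit at T = |F_mkt − F*| = |79.87 − 83.1303| = ₹3.26 per share

₹3.26 per share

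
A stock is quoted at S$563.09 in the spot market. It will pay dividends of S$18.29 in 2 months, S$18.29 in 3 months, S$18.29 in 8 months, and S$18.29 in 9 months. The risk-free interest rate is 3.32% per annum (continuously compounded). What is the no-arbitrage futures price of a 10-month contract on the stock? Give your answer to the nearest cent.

PV(dividends) I = 18.29·e^(−0.0332·2/12) + 18.29·e^(−0.0332·3/12) + 18.29·e^(−0.0332·8/12) + 18.29·e^(−0.0332·9/12)
I = 18.1891 + 18.1388 + 17.8896 + 17.8402 = 72.0577
F = (S − I)·e^(rT) = (563.09 − 72.0577) · e^(0.0332·10/12)
= 491.0323 · e^0.027667 = 491.0323 × 1.028053 = S$504.81

S$504.81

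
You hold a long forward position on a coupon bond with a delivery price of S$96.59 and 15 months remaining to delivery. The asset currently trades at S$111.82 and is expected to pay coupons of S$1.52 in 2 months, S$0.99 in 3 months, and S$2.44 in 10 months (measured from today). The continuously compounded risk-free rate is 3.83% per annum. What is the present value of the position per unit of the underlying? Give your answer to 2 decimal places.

S$14.89

PV(remaining coupons) I = 1.52·e^(−0.0383·2/12) + 0.99·e^(−0.0383·3/12) + 2.44·e^(−0.0383·10/12) = 4.8542
Current forward F = (S − I)·e^(rT) = (111.82 − 4.8542)·e^(0.0383·15/12) = 106.9658 × 1.049040 = 112.2114
Value (long) = (F − K)·e^(−rT) = (112.2114 − 96.59) × 0.953253 = 14.8911
Value = S$14.89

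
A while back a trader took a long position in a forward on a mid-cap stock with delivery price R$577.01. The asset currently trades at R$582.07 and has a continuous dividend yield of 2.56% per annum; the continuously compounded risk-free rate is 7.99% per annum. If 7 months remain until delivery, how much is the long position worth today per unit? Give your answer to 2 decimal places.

R$22.71

Current fair forward for the remaining 7 months: F = S·e^((r − q)·T), (r − q) = 0.0799 − 0.0256 = 0.0543
F = 582.07 · e^(0.0543 × 7/12) = 582.07 × 1.032182 = 600.8022
Value of long forward = (F − K)·e^(−rT) = (600.8022 − 577.01) · e^(−0.0799·7/12)
= 23.7922 × 0.954461 = 22.71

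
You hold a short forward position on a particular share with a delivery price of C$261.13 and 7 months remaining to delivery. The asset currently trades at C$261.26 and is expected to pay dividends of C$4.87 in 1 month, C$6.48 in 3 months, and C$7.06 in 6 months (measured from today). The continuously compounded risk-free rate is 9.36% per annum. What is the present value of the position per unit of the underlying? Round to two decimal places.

PV(remaining dividends) I = 4.87·e^(−0.0936·1/12) + 6.48·e^(−0.0936·3/12) + 7.06·e^(−0.0936·6/12) = 17.8995
Current forward F = (S − I)·e^(rT) = (261.26 − 17.8995)·e^(0.0936·7/12) = 243.3605 × 1.056118 = 257.0174
Value (long) = (F − K)·e^(−rT) = (257.0174 − 261.13) × 0.946864 = -3.8941
Short position value = −(long value) = C$3.89

C$3.89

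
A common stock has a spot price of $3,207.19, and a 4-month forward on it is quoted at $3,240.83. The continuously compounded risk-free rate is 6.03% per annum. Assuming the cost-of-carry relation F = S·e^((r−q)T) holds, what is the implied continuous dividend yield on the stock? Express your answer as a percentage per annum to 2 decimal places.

2.90%

From F = S·e^((r−q)T): (r − q) = ln(F/S)/T
ln(3240.83/3207.19) = ln(1.010489) = 0.010434
(r − q) = 0.010434 / (4/12) = 0.031302
q = r − ln(F/S)/T = 0.0603 − 0.031302 = 0.028998
q = 2.90%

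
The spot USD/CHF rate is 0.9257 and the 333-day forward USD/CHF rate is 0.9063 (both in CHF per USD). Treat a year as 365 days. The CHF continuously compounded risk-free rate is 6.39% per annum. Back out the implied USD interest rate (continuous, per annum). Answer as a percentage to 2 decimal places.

F = S·e^((r_CHF − r_USD)T) ⇒ r_USD = r_CHF − ln(F/S)/T
ln(0.9063/0.9257) = -0.021180; /(333/365) = -0.023215
r_USD = 0.0639 + 0.023215 = 0.087115
r_USD = 8.71%

8.71%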